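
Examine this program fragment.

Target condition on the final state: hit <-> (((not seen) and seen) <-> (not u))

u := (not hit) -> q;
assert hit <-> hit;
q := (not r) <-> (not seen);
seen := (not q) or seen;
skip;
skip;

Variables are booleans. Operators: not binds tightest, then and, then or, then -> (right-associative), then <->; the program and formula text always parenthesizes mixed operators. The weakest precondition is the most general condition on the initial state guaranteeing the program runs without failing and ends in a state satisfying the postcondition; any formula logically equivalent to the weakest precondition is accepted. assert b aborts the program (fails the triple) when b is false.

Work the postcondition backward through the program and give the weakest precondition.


Working backward. After the program, the postcondition hit <-> (((not seen) and seen) <-> (not u)) must hold; in canonical form it is hit <-> u.
Before skip: hit <-> u
Before skip: hit <-> u
Before seen := (not q) or seen: hit <-> u
Before q := (not r) <-> (not seen): hit <-> u
Before assert hit <-> hit: hit <-> u
Before u := (not hit) -> q: hit <-> ((not hit) -> q)
Answer: WP = hit <-> ((not hit) -> q)


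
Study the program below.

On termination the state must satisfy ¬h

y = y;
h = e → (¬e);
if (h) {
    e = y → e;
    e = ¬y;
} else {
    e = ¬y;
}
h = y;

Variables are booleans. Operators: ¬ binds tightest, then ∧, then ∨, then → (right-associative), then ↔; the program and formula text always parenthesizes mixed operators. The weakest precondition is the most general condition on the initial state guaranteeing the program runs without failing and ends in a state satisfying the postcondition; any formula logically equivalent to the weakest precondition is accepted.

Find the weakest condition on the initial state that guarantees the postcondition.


Working backward. After the program, ¬h must hold.
Before h := y: ¬y
Then branch requires ¬y; else branch requires ¬y.
Before the if: (h → (¬y)) ∧ ((¬h) → (¬y))
Before h := e → (¬e): ((e → (¬e)) → (¬y)) ∧ ((¬(e → (¬e))) → (¬y))
Before y := y: ((e → (¬e)) → (¬y)) ∧ ((¬(e → (¬e))) → (¬y))
Answer: WP = ((e → (¬e)) → (¬y)) ∧ ((¬(e → (¬e))) → (¬y))


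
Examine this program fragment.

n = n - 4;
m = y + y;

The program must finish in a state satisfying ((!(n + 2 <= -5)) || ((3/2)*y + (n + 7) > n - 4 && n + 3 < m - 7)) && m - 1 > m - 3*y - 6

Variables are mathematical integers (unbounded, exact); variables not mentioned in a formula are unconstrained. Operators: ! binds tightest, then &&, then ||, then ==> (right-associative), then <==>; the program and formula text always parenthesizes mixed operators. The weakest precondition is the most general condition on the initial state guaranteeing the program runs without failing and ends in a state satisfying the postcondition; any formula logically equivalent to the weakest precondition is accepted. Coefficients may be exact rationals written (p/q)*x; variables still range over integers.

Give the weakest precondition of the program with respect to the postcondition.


Working backward. After the program, the postcondition ((!(n + 2 <= -5)) || ((3/2)*y + (n + 7) > n - 4 && n + 3 < m - 7)) && m - 1 > m - 3*y - 6 must hold; in canonical form it is ((!(n <= -7)) || ((3/2)*y > -11 && n < m - 10)) && 3*y > -5.
Before m := y + y: ((!(n <= -7)) || ((3/2)*y > -11 && n < 2*y - 10)) && 3*y > -5
Before n := n - 4: ((!(n <= -3)) || ((3/2)*y > -11 && n < 2*y - 6)) && 3*y > -5
Answer: WP = ((!(n <= -3)) || ((3/2)*y > -11 && n < 2*y - 6)) && 3*y > -5


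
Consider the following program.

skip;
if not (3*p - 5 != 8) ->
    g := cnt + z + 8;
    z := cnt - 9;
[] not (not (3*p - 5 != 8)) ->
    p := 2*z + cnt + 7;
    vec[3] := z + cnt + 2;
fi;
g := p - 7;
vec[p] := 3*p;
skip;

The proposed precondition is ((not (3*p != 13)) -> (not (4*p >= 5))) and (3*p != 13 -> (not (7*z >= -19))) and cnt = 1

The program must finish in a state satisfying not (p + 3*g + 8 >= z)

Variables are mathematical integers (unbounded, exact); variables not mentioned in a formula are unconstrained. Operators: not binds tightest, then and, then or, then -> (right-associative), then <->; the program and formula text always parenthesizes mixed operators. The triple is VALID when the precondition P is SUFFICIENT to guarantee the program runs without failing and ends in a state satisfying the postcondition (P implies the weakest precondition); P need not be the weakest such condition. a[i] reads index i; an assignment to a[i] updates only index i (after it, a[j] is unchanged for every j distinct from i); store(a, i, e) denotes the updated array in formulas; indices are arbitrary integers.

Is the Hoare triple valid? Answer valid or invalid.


Working backward. After the program, the postcondition not (p + 3*g + 8 >= z) must hold; in canonical form it is not (3*g + p >= z - 8).
Before skip: not (3*g + p >= z - 8)
Before vec[p] := 3*p: not (3*g + p >= z - 8)
Before g := p - 7: not (4*p >= z + 13)
Then branch requires not (4*p >= cnt + 4); else branch requires not (4*cnt + 7*z >= -15).
Before the if: ((not (3*p != 13)) -> (not (4*p >= cnt + 4))) and (3*p != 13 -> (not (4*cnt + 7*z >= -15)))
Before skip: ((not (3*p != 13)) -> (not (4*p >= cnt + 4))) and (3*p != 13 -> (not (4*cnt + 7*z >= -15)))
The weakest precondition is ((not (3*p != 13)) -> (not (4*p >= cnt + 4))) and (3*p != 13 -> (not (4*cnt + 7*z >= -15))).
Check whether ((not (3*p != 13)) -> (not (4*p >= 5))) and (3*p != 13 -> (not (7*z >= -19))) and cnt = 1 implies it.
Every state satisfying the precondition satisfies the weakest precondition: the implication holds.
Answer: valid


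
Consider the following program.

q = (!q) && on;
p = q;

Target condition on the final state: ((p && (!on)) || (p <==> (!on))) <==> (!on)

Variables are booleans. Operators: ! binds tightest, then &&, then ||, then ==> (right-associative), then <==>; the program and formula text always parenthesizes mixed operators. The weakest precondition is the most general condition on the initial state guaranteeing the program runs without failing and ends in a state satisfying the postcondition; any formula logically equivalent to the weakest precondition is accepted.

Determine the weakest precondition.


Working backward. After the program, ((p && (!on)) || (p <==> (!on))) <==> (!on) must hold.
Before p := q: ((q && (!on)) || (q <==> (!on))) <==> (!on)
Before q := (!q) && on: (((!q) && on) <==> (!on)) <==> (!on)
Answer: WP = (((!q) && on) <==> (!on)) <==> (!on)


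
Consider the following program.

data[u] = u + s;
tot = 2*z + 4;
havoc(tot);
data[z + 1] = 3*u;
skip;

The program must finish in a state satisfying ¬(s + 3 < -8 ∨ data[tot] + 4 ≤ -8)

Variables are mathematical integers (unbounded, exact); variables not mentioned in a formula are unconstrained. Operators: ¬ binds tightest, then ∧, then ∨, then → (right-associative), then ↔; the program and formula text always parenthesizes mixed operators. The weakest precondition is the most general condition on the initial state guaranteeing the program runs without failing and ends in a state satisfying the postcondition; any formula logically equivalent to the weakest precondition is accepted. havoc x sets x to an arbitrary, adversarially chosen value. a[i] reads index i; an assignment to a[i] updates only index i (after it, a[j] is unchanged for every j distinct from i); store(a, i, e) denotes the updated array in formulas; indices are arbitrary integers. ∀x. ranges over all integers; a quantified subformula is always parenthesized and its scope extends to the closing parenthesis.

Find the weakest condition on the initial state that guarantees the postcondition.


Working backward. After the program, the postcondition ¬(s + 3 < -8 ∨ data[tot] + 4 ≤ -8) must hold; in canonical form it is ¬(s < -11 ∨ data[tot] ≤ -12).
Before skip: ¬(s < -11 ∨ data[tot] ≤ -12)
Before data[z + 1] := 3*u: ¬(s < -11 ∨ store(data, z + 1, 3*u)[tot] ≤ -12)
Before havoc tot: ∀tot_1. (¬(s < -11 ∨ store(data, z + 1, 3*u)[tot_1] ≤ -12))
Before tot := 2*z + 4: ∀tot_1. (¬(s < -11 ∨ store(data, z + 1, 3*u)[tot_1] ≤ -12))
Before data[u] := u + s: ∀tot_1. (¬(s < -11 ∨ store(store(data, u, s + u), z + 1, 3*u)[tot_1] ≤ -12))
Answer: WP = ∀tot_1. (¬(s < -11 ∨ store(store(data, u, s + u), z + 1, 3*u)[tot_1] ≤ -12))


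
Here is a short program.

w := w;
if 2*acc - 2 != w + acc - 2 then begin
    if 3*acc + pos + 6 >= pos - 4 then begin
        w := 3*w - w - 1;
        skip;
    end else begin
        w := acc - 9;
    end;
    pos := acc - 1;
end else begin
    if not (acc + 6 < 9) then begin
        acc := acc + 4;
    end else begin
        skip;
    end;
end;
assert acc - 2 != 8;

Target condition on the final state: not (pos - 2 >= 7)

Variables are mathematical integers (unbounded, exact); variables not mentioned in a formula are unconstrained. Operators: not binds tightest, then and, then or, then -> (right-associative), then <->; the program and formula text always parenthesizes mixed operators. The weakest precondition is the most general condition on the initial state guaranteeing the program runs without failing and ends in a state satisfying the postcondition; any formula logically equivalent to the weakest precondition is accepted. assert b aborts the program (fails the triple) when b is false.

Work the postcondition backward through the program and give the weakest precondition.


Working backward. After the program, the postcondition not (pos - 2 >= 7) must hold; in canonical form it is not (pos >= 9).
Before assert acc - 2 != 8: acc != 10 and (not (pos >= 9))
Then branch requires (3*acc >= -10 -> (acc != 10 and (not (acc >= 10)))) and ((not (3*acc >= -10)) -> (acc != 10 and (not (acc >= 10)))); else branch requires ((not (acc < 3)) -> (acc != 6 and (not (pos >= 9)))) and (acc < 3 -> (acc != 10 and (not (pos >= 9)))).
Before the if: (acc != w -> ((3*acc >= -10 -> (acc != 10 and (not (acc >= 10)))) and ((not (3*acc >= -10)) -> (acc != 10 and (not (acc >= 10)))))) and ((not (acc != w)) -> (((not (acc < 3)) -> (acc != 6 and (not (pos >= 9)))) and (acc < 3 -> (acc != 10 and (not (pos >= 9))))))
Before w := w: (acc != w -> ((3*acc >= -10 -> (acc != 10 and (not (acc >= 10)))) and ((not (3*acc >= -10)) -> (acc != 10 and (not (acc >= 10)))))) and ((not (acc != w)) -> (((not (acc < 3)) -> (acc != 6 and (not (pos >= 9)))) and (acc < 3 -> (acc != 10 and (not (pos >= 9))))))
Answer: WP = (acc != w -> ((3*acc >= -10 -> (acc != 10 and (not (acc >= 10)))) and ((not (3*acc >= -10)) -> (acc != 10 and (not (acc >= 10)))))) and ((not (acc != w)) -> (((not (acc < 3)) -> (acc != 6 and (not (pos >= 9)))) and (acc < 3 -> (acc != 10 and (not (pos >= 9))))))


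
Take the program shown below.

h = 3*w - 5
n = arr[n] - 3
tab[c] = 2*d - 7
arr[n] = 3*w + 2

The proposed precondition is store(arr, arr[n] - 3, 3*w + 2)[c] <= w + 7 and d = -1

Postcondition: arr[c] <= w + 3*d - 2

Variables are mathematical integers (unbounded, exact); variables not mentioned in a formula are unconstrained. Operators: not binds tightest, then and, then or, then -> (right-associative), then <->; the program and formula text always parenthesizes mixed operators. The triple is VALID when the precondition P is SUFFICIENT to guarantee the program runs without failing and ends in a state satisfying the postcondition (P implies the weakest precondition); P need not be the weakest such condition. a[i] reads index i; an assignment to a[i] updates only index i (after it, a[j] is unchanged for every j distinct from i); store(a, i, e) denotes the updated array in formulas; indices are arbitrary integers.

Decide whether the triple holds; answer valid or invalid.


Working backward. After the program, the postcondition arr[c] <= w + 3*d - 2 must hold; in canonical form it is arr[c] <= 3*d + w - 2.
Before arr[n] := 3*w + 2: store(arr, n, 3*w + 2)[c] <= 3*d + w - 2
Before tab[c] := 2*d - 7: store(arr, n, 3*w + 2)[c] <= 3*d + w - 2
Before n := arr[n] - 3: store(arr, arr[n] - 3, 3*w + 2)[c] <= 3*d + w - 2
Before h := 3*w - 5: store(arr, arr[n] - 3, 3*w + 2)[c] <= 3*d + w - 2
The weakest precondition is store(arr, arr[n] - 3, 3*w + 2)[c] <= 3*d + w - 2.
Check whether store(arr, arr[n] - 3, 3*w + 2)[c] <= w + 7 and d = -1 implies it.
Countermodel: at the initial state arr = {[-3] = 3, [4] = 0, elsewhere 3}, c = -3, d = -1, n = 4, w = 0, the precondition holds but the weakest precondition fails.
Answer: invalid


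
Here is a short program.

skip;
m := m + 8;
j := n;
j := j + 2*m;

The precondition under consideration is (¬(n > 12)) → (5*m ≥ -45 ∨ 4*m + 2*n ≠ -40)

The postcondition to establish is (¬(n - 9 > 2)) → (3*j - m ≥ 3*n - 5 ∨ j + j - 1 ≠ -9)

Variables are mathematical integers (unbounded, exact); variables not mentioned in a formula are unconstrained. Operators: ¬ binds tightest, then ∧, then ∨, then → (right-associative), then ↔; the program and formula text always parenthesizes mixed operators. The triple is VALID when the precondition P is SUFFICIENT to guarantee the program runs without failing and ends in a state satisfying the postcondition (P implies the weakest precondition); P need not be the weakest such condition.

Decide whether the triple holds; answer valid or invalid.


Working backward. After the program, the postcondition (¬(n - 9 > 2)) → (3*j - m ≥ 3*n - 5 ∨ j + j - 1 ≠ -9) must hold; in canonical form it is (¬(n > 11)) → (3*j ≥ m + 3*n - 5 ∨ 2*j ≠ -8).
Before j := j + 2*m: (¬(n > 11)) → (3*j + 5*m ≥ 3*n - 5 ∨ 2*j + 4*m ≠ -8)
Before j := n: (¬(n > 11)) → (5*m ≥ -5 ∨ 4*m + 2*n ≠ -8)
Before m := m + 8: (¬(n > 11)) → (5*m ≥ -45 ∨ 4*m + 2*n ≠ -40)
Before skip: (¬(n > 11)) → (5*m ≥ -45 ∨ 4*m + 2*n ≠ -40)
The weakest precondition is (¬(n > 11)) → (5*m ≥ -45 ∨ 4*m + 2*n ≠ -40).
Check whether (¬(n > 12)) → (5*m ≥ -45 ∨ 4*m + 2*n ≠ -40) implies it.
Every state satisfying the precondition satisfies the weakest precondition: the implication holds.
Answer: valid


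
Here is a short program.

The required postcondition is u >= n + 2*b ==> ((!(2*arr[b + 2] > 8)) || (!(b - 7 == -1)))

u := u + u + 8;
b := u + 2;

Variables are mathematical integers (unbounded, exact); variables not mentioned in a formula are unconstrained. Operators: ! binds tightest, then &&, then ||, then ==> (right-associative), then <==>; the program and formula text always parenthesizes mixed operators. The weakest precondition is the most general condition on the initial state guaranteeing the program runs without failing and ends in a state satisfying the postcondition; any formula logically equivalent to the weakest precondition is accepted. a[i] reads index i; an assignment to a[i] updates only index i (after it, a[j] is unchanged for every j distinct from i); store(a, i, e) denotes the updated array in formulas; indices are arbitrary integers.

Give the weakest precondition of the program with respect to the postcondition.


Working backward. After the program, the postcondition u >= n + 2*b ==> ((!(2*arr[b + 2] > 8)) || (!(b - 7 == -1))) must hold; in canonical form it is u >= 2*b + n ==> ((!(2*arr[b + 2] > 8)) || (!(b == 6))).
Before b := u + 2: n + u <= -4 ==> ((!(2*arr[u + 4] > 8)) || (!(u == 4)))
Before u := u + u + 8: n + 2*u <= -12 ==> ((!(2*arr[2*u + 12] > 8)) || (!(2*u == -4)))
Answer: WP = n + 2*u <= -12 ==> ((!(2*arr[2*u + 12] > 8)) || (!(2*u == -4)))


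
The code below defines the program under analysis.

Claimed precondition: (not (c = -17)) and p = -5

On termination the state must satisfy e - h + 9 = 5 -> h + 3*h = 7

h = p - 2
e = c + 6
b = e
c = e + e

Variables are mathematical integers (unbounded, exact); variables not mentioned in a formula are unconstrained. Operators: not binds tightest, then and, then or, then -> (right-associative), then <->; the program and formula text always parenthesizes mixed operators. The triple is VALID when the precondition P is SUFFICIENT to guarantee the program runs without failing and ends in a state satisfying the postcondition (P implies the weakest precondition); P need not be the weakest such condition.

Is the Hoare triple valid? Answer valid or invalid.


Working backward. After the program, the postcondition e - h + 9 = 5 -> h + 3*h = 7 must hold; in canonical form it is e = h - 4 -> 4*h = 7.
Before c := e + e: e = h - 4 -> 4*h = 7
Before b := e: e = h - 4 -> 4*h = 7
Before e := c + 6: c = h - 10 -> 4*h = 7
Before h := p - 2: c = p - 12 -> 4*p = 15
The weakest precondition is c = p - 12 -> 4*p = 15.
Check whether (not (c = -17)) and p = -5 implies it.
Every state satisfying the precondition satisfies the weakest precondition: the implication holds.
Answer: valid


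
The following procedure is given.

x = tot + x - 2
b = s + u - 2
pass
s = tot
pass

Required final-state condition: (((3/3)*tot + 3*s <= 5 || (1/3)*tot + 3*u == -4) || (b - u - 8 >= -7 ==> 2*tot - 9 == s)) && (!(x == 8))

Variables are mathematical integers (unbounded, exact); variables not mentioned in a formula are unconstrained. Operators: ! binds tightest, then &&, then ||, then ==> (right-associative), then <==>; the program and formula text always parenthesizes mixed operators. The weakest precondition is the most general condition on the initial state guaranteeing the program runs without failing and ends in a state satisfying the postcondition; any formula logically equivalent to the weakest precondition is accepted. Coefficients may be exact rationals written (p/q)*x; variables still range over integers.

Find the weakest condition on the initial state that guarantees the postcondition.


Working backward. After the program, the postcondition (((3/3)*tot + 3*s <= 5 || (1/3)*tot + 3*u == -4) || (b - u - 8 >= -7 ==> 2*tot - 9 == s)) && (!(x == 8)) must hold; in canonical form it is (3*s + tot <= 5 || (1/3)*tot + 3*u == -4 || (b >= u + 1 ==> 2*tot == s + 9)) && (!(x == 8)).
Before skip: (3*s + tot <= 5 || (1/3)*tot + 3*u == -4 || (b >= u + 1 ==> 2*tot == s + 9)) && (!(x == 8))
Before s := tot: (4*tot <= 5 || (1/3)*tot + 3*u == -4 || (b >= u + 1 ==> tot == 9)) && (!(x == 8))
Before skip: (4*tot <= 5 || (1/3)*tot + 3*u == -4 || (b >= u + 1 ==> tot == 9)) && (!(x == 8))
Before b := s + u - 2: (4*tot <= 5 || (1/3)*tot + 3*u == -4 || (s >= 3 ==> tot == 9)) && (!(x == 8))
Before x := tot + x - 2: (4*tot <= 5 || (1/3)*tot + 3*u == -4 || (s >= 3 ==> tot == 9)) && (!(tot + x == 10))
Answer: WP = (4*tot <= 5 || (1/3)*tot + 3*u == -4 || (s >= 3 ==> tot == 9)) && (!(tot + x == 10))


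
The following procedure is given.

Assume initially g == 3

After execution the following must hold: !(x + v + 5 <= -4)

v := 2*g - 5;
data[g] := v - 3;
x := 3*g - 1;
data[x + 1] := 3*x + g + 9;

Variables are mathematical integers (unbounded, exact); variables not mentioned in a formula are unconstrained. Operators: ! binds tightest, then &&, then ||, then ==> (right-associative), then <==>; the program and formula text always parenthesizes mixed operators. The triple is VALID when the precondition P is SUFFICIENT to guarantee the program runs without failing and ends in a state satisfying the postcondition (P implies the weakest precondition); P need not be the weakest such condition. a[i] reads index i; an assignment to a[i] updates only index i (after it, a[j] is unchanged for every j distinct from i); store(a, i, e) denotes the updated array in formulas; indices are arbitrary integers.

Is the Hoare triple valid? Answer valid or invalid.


Working backward. After the program, the postcondition !(x + v + 5 <= -4) must hold; in canonical form it is !(v + x <= -9).
Before data[x + 1] := 3*x + g + 9: !(v + x <= -9)
Before x := 3*g - 1: !(3*g + v <= -8)
Before data[g] := v - 3: !(3*g + v <= -8)
Before v := 2*g - 5: !(5*g <= -3)
The weakest precondition is !(5*g <= -3).
Check whether g == 3 implies it.
Every state satisfying the precondition satisfies the weakest precondition: the implication holds.
Answer: valid


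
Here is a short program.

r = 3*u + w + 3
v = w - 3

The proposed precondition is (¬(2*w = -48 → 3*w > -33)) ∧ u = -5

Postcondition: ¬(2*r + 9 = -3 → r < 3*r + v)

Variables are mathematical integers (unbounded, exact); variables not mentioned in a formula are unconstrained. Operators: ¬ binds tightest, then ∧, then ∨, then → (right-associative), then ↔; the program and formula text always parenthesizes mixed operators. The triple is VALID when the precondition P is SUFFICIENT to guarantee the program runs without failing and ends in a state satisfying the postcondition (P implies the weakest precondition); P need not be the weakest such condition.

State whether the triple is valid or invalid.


Working backward. After the program, the postcondition ¬(2*r + 9 = -3 → r < 3*r + v) must hold; in canonical form it is ¬(2*r = -12 → 2*r + v > 0).
Before v := w - 3: ¬(2*r = -12 → 2*r + w > 3)
Before r := 3*u + w + 3: ¬(6*u + 2*w = -18 → 6*u + 3*w > -3)
The weakest precondition is ¬(6*u + 2*w = -18 → 6*u + 3*w > -3).
Check whether (¬(2*w = -48 → 3*w > -33)) ∧ u = -5 implies it.
Countermodel: at the initial state u = -5, w = -24, the precondition holds but the weakest precondition fails.
Answer: invalid


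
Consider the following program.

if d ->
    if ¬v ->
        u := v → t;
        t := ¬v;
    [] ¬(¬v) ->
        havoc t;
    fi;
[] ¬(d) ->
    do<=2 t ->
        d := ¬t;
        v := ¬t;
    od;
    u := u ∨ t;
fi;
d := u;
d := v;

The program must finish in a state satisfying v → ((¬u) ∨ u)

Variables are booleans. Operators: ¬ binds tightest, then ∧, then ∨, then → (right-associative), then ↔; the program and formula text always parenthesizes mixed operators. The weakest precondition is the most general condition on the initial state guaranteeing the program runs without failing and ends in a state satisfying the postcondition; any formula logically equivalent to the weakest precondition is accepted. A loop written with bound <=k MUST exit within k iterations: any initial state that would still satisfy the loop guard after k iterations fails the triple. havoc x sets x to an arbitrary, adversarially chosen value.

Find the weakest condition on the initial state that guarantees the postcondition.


Working backward. After the program, the postcondition v → ((¬u) ∨ u) must hold; in canonical form it is true.
Before d := v: true
Before d := u: true
Then branch requires true; else branch requires t → (t → (¬t)).
Before the if: (¬d) → (t → (t → (¬t)))
Answer: WP = (¬d) → (t → (t → (¬t)))


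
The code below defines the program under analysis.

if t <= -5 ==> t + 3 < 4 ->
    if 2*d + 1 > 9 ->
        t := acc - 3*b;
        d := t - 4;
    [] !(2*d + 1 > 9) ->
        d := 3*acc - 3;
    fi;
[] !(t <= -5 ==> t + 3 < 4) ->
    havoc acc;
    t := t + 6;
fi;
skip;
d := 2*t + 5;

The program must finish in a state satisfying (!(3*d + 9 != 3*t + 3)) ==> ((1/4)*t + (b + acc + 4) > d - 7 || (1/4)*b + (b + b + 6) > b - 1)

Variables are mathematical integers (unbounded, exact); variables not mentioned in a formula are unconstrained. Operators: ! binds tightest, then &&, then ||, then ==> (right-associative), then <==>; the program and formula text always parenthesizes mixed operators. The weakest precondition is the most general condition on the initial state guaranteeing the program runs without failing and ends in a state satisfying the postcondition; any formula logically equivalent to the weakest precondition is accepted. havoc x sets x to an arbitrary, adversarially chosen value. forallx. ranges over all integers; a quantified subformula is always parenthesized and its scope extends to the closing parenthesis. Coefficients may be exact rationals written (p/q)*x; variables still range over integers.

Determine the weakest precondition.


Working backward. After the program, the postcondition (!(3*d + 9 != 3*t + 3)) ==> ((1/4)*t + (b + acc + 4) > d - 7 || (1/4)*b + (b + b + 6) > b - 1) must hold; in canonical form it is (!(3*d != 3*t - 6)) ==> (acc + b + (1/4)*t > d - 11 || (5/4)*b > -7).
Before d := 2*t + 5: (!(3*t != -21)) ==> (acc + b > (7/4)*t - 6 || (5/4)*b > -7)
Before skip: (!(3*t != -21)) ==> (acc + b > (7/4)*t - 6 || (5/4)*b > -7)
Then branch requires (2*d > 8 ==> ((!(3*acc != 9*b - 21)) ==> ((25/4)*b > (3/4)*acc - 6 || (5/4)*b > -7))) && ((!(2*d > 8)) ==> ((!(3*t != -21)) ==> (acc + b > (7/4)*t - 6 || (5/4)*b > -7))); else branch requires forall acc_1. ((!(3*t != -39)) ==> (acc_1 + b > (7/4)*t + 9/2 || (5/4)*b > -7)).
Before the if: ((t <= -5 ==> t < 1) ==> ((2*d > 8 ==> ((!(3*acc != 9*b - 21)) ==> ((25/4)*b > (3/4)*acc - 6 || (5/4)*b > -7))) && ((!(2*d > 8)) ==> ((!(3*t != -21)) ==> (acc + b > (7/4)*t - 6 || (5/4)*b > -7))))) && ((!(t <= -5 ==> t < 1)) ==> (forall acc_1. ((!(3*t != -39)) ==> (acc_1 + b > (7/4)*t + 9/2 || (5/4)*b > -7))))
Answer: WP = ((t <= -5 ==> t < 1) ==> ((2*d > 8 ==> ((!(3*acc != 9*b - 21)) ==> ((25/4)*b > (3/4)*acc - 6 || (5/4)*b > -7))) && ((!(2*d > 8)) ==> ((!(3*t != -21)) ==> (acc + b > (7/4)*t - 6 || (5/4)*b > -7))))) && ((!(t <= -5 ==> t < 1)) ==> (forall acc_1. ((!(3*t != -39)) ==> (acc_1 + b > (7/4)*t + 9/2 || (5/4)*b > -7))))


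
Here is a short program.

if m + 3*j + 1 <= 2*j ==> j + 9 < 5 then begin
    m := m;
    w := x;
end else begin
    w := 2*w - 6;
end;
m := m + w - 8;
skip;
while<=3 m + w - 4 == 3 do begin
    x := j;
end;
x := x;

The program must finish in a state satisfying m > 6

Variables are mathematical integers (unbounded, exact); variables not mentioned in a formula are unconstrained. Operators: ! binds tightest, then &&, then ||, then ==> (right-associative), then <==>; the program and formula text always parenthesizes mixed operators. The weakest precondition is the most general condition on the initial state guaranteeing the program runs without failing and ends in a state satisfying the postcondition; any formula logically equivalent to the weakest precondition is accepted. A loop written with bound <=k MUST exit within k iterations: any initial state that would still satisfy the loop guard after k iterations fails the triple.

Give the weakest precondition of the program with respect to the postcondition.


Working backward. After the program, m > 6 must hold.
Before x := x: m > 6
Before the loop (bound <=3), unroll the exhaustion recursion (WP_0 = exit-now case; WP_j = one more guarded iteration, up to j = 3):
  WP_0: (!(m + w == 7)) && m > 6
  WP_1: (m + w == 7 ==> ((!(m + w == 7)) && m > 6)) && ((!(m + w == 7)) ==> m > 6)
  WP_2: (m + w == 7 ==> ((m + w == 7 ==> ((!(m + w == 7)) && m > 6)) && ((!(m + w == 7)) ==> m > 6))) && ((!(m + w == 7)) ==> m > 6)
  WP_3: (m + w == 7 ==> ((m + w == 7 ==> ((m + w == 7 ==> ((!(m + w == 7)) && m > 6)) && ((!(m + w == 7)) ==> m > 6))) && ((!(m + w == 7)) ==> m > 6))) && ((!(m + w == 7)) ==> m > 6)
So before the loop: (m + w == 7 ==> ((m + w == 7 ==> ((m + w == 7 ==> ((!(m + w == 7)) && m > 6)) && ((!(m + w == 7)) ==> m > 6))) && ((!(m + w == 7)) ==> m > 6))) && ((!(m + w == 7)) ==> m > 6)
Before skip: (m + w == 7 ==> ((m + w == 7 ==> ((m + w == 7 ==> ((!(m + w == 7)) && m > 6)) && ((!(m + w == 7)) ==> m > 6))) && ((!(m + w == 7)) ==> m > 6))) && ((!(m + w == 7)) ==> m > 6)
Before m := m + w - 8: (m + 2*w == 15 ==> ((m + 2*w == 15 ==> ((m + 2*w == 15 ==> ((!(m + 2*w == 15)) && m + w > 14)) && ((!(m + 2*w == 15)) ==> m + w > 14))) && ((!(m + 2*w == 15)) ==> m + w > 14))) && ((!(m + 2*w == 15)) ==> m + w > 14)
Then branch requires (m + 2*x == 15 ==> ((m + 2*x == 15 ==> ((m + 2*x == 15 ==> ((!(m + 2*x == 15)) && m + x > 14)) && ((!(m + 2*x == 15)) ==> m + x > 14))) && ((!(m + 2*x == 15)) ==> m + x > 14))) && ((!(m + 2*x == 15)) ==> m + x > 14); else branch requires (m + 4*w == 27 ==> ((m + 4*w == 27 ==> ((m + 4*w == 27 ==> ((!(m + 4*w == 27)) && m + 2*w > 20)) && ((!(m + 4*w == 27)) ==> m + 2*w > 20))) && ((!(m + 4*w == 27)) ==> m + 2*w > 20))) && ((!(m + 4*w == 27)) ==> m + 2*w > 20).
Before the if: ((j + m <= -1 ==> j < -4) ==> ((m + 2*x == 15 ==> ((m + 2*x == 15 ==> ((m + 2*x == 15 ==> ((!(m + 2*x == 15)) && m + x > 14)) && ((!(m + 2*x == 15)) ==> m + x > 14))) && ((!(m + 2*x == 15)) ==> m + x > 14))) && ((!(m + 2*x == 15)) ==> m + x > 14))) && ((!(j + m <= -1 ==> j < -4)) ==> ((m + 4*w == 27 ==> ((m + 4*w == 27 ==> ((m + 4*w == 27 ==> ((!(m + 4*w == 27)) && m + 2*w > 20)) && ((!(m + 4*w == 27)) ==> m + 2*w > 20))) && ((!(m + 4*w == 27)) ==> m + 2*w > 20))) && ((!(m + 4*w == 27)) ==> m + 2*w > 20)))
Answer: WP = ((j + m <= -1 ==> j < -4) ==> ((m + 2*x == 15 ==> ((m + 2*x == 15 ==> ((m + 2*x == 15 ==> ((!(m + 2*x == 15)) && m + x > 14)) && ((!(m + 2*x == 15)) ==> m + x > 14))) && ((!(m + 2*x == 15)) ==> m + x > 14))) && ((!(m + 2*x == 15)) ==> m + x > 14))) && ((!(j + m <= -1 ==> j < -4)) ==> ((m + 4*w == 27 ==> ((m + 4*w == 27 ==> ((m + 4*w == 27 ==> ((!(m + 4*w == 27)) && m + 2*w > 20)) && ((!(m + 4*w == 27)) ==> m + 2*w > 20))) && ((!(m + 4*w == 27)) ==> m + 2*w > 20))) && ((!(m + 4*w == 27)) ==> m + 2*w > 20)))


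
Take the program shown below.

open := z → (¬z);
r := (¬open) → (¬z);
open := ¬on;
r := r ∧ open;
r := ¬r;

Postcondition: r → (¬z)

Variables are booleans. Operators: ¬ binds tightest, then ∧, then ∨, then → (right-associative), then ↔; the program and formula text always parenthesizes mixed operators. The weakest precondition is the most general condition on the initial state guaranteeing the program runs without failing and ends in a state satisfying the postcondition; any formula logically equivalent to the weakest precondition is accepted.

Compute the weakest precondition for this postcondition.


Working backward. After the program, r → (¬z) must hold.
Before r := ¬r: (¬r) → (¬z)
Before r := r ∧ open: (¬(r ∧ open)) → (¬z)
Before open := ¬on: (¬(r ∧ (¬on))) → (¬z)
Before r := (¬open) → (¬z): (¬(((¬open) → (¬z)) ∧ (¬on))) → (¬z)
Before open := z → (¬z): (¬(((¬(z → (¬z))) → (¬z)) ∧ (¬on))) → (¬z)
Answer: WP = (¬(((¬(z → (¬z))) → (¬z)) ∧ (¬on))) → (¬z)


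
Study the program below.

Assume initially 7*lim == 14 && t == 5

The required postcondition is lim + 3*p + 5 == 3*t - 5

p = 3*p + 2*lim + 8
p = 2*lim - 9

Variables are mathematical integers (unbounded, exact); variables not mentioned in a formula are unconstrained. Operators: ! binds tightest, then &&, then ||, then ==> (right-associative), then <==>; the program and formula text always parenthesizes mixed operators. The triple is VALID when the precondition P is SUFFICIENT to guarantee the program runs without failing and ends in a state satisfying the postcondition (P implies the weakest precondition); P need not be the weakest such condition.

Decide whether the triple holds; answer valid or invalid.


Working backward. After the program, the postcondition lim + 3*p + 5 == 3*t - 5 must hold; in canonical form it is lim + 3*p == 3*t - 10.
Before p := 2*lim - 9: 7*lim == 3*t + 17
Before p := 3*p + 2*lim + 8: 7*lim == 3*t + 17
The weakest precondition is 7*lim == 3*t + 17.
Check whether 7*lim == 14 && t == 5 implies it.
Countermodel: at the initial state lim = 2, t = 5, the precondition holds but the weakest precondition fails.
Answer: invalid


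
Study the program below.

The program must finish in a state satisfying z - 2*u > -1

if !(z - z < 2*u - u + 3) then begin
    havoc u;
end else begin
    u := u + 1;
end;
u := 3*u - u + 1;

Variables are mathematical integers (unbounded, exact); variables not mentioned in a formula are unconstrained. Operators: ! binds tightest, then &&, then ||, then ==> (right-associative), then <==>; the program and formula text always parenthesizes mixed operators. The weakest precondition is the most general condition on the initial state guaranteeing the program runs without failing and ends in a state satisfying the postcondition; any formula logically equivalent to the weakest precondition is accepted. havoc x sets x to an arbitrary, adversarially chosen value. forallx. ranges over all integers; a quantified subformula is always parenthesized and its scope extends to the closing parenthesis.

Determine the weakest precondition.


Working backward. After the program, the postcondition z - 2*u > -1 must hold; in canonical form it is z > 2*u - 1.
Before u := 3*u - u + 1: z > 4*u + 1
Then branch requires forall u_1. z > 4*u_1 + 1; else branch requires z > 4*u + 5.
Before the if: ((!(u > -3)) ==> (forall u_1. z > 4*u_1 + 1)) && (u > -3 ==> z > 4*u + 5)
Answer: WP = ((!(u > -3)) ==> (forall u_1. z > 4*u_1 + 1)) && (u > -3 ==> z > 4*u + 5)


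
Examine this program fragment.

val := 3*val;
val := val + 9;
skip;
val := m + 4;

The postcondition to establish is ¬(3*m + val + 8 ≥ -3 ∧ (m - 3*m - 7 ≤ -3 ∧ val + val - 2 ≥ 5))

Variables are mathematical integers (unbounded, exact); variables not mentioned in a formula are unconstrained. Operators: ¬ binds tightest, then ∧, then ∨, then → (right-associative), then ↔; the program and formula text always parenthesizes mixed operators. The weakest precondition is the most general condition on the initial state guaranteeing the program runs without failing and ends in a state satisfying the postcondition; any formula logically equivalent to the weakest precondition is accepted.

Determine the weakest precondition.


Working backward. After the program, the postcondition ¬(3*m + val + 8 ≥ -3 ∧ (m - 3*m - 7 ≤ -3 ∧ val + val - 2 ≥ 5)) must hold; in canonical form it is ¬(3*m + val ≥ -11 ∧ 2*m ≥ -4 ∧ 2*val ≥ 7).
Before val := m + 4: ¬(4*m ≥ -15 ∧ 2*m ≥ -4 ∧ 2*m ≥ -1)
Before skip: ¬(4*m ≥ -15 ∧ 2*m ≥ -4 ∧ 2*m ≥ -1)
Before val := val + 9: ¬(4*m ≥ -15 ∧ 2*m ≥ -4 ∧ 2*m ≥ -1)
Before val := 3*val: ¬(4*m ≥ -15 ∧ 2*m ≥ -4 ∧ 2*m ≥ -1)
Answer: WP = ¬(4*m ≥ -15 ∧ 2*m ≥ -4 ∧ 2*m ≥ -1)


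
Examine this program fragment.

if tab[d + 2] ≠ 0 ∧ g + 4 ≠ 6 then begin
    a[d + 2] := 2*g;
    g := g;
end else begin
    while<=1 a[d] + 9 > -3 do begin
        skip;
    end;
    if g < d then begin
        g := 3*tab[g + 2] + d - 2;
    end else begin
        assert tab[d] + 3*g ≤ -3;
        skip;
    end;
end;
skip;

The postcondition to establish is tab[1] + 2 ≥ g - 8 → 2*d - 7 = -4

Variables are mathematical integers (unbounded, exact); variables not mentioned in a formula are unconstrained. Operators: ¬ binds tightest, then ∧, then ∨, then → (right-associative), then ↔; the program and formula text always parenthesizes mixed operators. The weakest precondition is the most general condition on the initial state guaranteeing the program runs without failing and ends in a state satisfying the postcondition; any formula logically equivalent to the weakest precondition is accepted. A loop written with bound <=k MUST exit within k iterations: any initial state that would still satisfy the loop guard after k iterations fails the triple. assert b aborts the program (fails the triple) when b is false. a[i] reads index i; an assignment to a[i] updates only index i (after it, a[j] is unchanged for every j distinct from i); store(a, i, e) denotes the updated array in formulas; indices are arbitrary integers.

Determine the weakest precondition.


Working backward. After the program, the postcondition tab[1] + 2 ≥ g - 8 → 2*d - 7 = -4 must hold; in canonical form it is tab[1] ≥ g - 10 → 2*d = 3.
Before skip: tab[1] ≥ g - 10 → 2*d = 3
Then branch requires tab[1] ≥ g - 10 → 2*d = 3; else branch requires (a[d] > -12 → ((¬(a[d] > -12)) ∧ (g < d → (tab[1] ≥ 3*tab[g + 2] + d - 12 → 2*d = 3)) ∧ ((¬(g < d)) → (tab[d] + 3*g ≤ -3 ∧ (tab[1] ≥ g - 10 → 2*d = 3))))) ∧ ((¬(a[d] > -12)) → ((g < d → (tab[1] ≥ 3*tab[g + 2] + d - 12 → 2*d = 3)) ∧ ((¬(g < d)) → (tab[d] + 3*g ≤ -3 ∧ (tab[1] ≥ g - 10 → 2*d = 3))))).
Before the if: ((tab[d + 2] ≠ 0 ∧ g ≠ 2) → (tab[1] ≥ g - 10 → 2*d = 3)) ∧ ((¬(tab[d + 2] ≠ 0 ∧ g ≠ 2)) → ((a[d] > -12 → ((¬(a[d] > -12)) ∧ (g < d → (tab[1] ≥ 3*tab[g + 2] + d - 12 → 2*d = 3)) ∧ ((¬(g < d)) → (tab[d] + 3*g ≤ -3 ∧ (tab[1] ≥ g - 10 → 2*d = 3))))) ∧ ((¬(a[d] > -12)) → ((g < d → (tab[1] ≥ 3*tab[g + 2] + d - 12 → 2*d = 3)) ∧ ((¬(g < d)) → (tab[d] + 3*g ≤ -3 ∧ (tab[1] ≥ g - 10 → 2*d = 3)))))))
Answer: WP = ((tab[d + 2] ≠ 0 ∧ g ≠ 2) → (tab[1] ≥ g - 10 → 2*d = 3)) ∧ ((¬(tab[d + 2] ≠ 0 ∧ g ≠ 2)) → ((a[d] > -12 → ((¬(a[d] > -12)) ∧ (g < d → (tab[1] ≥ 3*tab[g + 2] + d - 12 → 2*d = 3)) ∧ ((¬(g < d)) → (tab[d] + 3*g ≤ -3 ∧ (tab[1] ≥ g - 10 → 2*d = 3))))) ∧ ((¬(a[d] > -12)) → ((g < d → (tab[1] ≥ 3*tab[g + 2] + d - 12 → 2*d = 3)) ∧ ((¬(g < d)) → (tab[d] + 3*g ≤ -3 ∧ (tab[1] ≥ g - 10 → 2*d = 3)))))))


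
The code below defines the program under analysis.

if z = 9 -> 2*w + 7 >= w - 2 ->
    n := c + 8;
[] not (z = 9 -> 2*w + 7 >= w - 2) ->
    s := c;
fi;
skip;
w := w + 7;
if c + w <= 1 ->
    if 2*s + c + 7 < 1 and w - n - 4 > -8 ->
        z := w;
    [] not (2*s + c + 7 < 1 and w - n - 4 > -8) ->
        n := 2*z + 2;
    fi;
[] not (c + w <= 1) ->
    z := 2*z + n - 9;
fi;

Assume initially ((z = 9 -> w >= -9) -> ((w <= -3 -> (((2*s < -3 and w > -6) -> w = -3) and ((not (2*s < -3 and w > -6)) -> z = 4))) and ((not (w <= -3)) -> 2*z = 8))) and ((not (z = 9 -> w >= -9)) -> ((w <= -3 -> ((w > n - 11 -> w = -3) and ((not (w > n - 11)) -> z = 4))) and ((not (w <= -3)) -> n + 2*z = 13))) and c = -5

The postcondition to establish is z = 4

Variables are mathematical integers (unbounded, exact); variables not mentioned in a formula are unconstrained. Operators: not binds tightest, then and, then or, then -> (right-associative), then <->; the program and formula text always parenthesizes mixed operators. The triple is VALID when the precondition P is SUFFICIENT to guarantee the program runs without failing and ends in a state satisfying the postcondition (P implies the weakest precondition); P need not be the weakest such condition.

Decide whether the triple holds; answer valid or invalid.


Working backward. After the program, z = 4 must hold.
Then branch requires ((c + 2*s < -6 and w > n - 4) -> w = 4) and ((not (c + 2*s < -6 and w > n - 4)) -> z = 4); else branch requires n + 2*z = 13.
Before the if: (c + w <= 1 -> (((c + 2*s < -6 and w > n - 4) -> w = 4) and ((not (c + 2*s < -6 and w > n - 4)) -> z = 4))) and ((not (c + w <= 1)) -> n + 2*z = 13)
Before w := w + 7: (c + w <= -6 -> (((c + 2*s < -6 and w > n - 11) -> w = -3) and ((not (c + 2*s < -6 and w > n - 11)) -> z = 4))) and ((not (c + w <= -6)) -> n + 2*z = 13)
Before skip: (c + w <= -6 -> (((c + 2*s < -6 and w > n - 11) -> w = -3) and ((not (c + 2*s < -6 and w > n - 11)) -> z = 4))) and ((not (c + w <= -6)) -> n + 2*z = 13)
Then branch requires (c + w <= -6 -> (((c + 2*s < -6 and w > c - 3) -> w = -3) and ((not (c + 2*s < -6 and w > c - 3)) -> z = 4))) and ((not (c + w <= -6)) -> c + 2*z = 5); else branch requires (c + w <= -6 -> (((3*c < -6 and w > n - 11) -> w = -3) and ((not (3*c < -6 and w > n - 11)) -> z = 4))) and ((not (c + w <= -6)) -> n + 2*z = 13).
Before the if: ((z = 9 -> w >= -9) -> ((c + w <= -6 -> (((c + 2*s < -6 and w > c - 3) -> w = -3) and ((not (c + 2*s < -6 and w > c - 3)) -> z = 4))) and ((not (c + w <= -6)) -> c + 2*z = 5))) and ((not (z = 9 -> w >= -9)) -> ((c + w <= -6 -> (((3*c < -6 and w > n - 11) -> w = -3) and ((not (3*c < -6 and w > n - 11)) -> z = 4))) and ((not (c + w <= -6)) -> n + 2*z = 13)))
The weakest precondition is ((z = 9 -> w >= -9) -> ((c + w <= -6 -> (((c + 2*s < -6 and w > c - 3) -> w = -3) and ((not (c + 2*s < -6 and w > c - 3)) -> z = 4))) and ((not (c + w <= -6)) -> c + 2*z = 5))) and ((not (z = 9 -> w >= -9)) -> ((c + w <= -6 -> (((3*c < -6 and w > n - 11) -> w = -3) and ((not (3*c < -6 and w > n - 11)) -> z = 4))) and ((not (c + w <= -6)) -> n + 2*z = 13))).
Check whether ((z = 9 -> w >= -9) -> ((w <= -3 -> (((2*s < -3 and w > -6) -> w = -3) and ((not (2*s < -3 and w > -6)) -> z = 4))) and ((not (w <= -3)) -> 2*z = 8))) and ((not (z = 9 -> w >= -9)) -> ((w <= -3 -> ((w > n - 11 -> w = -3) and ((not (w > n - 11)) -> z = 4))) and ((not (w <= -3)) -> n + 2*z = 13))) and c = -5 implies it.
Countermodel: at the initial state c = -5, n = -6, s = -2, w = -1, z = 4, the precondition holds but the weakest precondition fails.
Answer: invalid
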